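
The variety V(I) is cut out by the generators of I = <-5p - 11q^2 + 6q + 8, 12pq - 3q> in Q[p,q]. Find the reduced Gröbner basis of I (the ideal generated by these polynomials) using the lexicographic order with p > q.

G = {p + 11/5q^2 - 6/5q - 8/5, q^3 - 6/11q^2 - 27/44q}

This is the nonlinear analogue of row-reducing a linear system.

f_1 = -5p - 11q^2 + 6q + 8, LT = p.
f_2 = 12pq - 3q, LT = pq.

S(f_1,f_2): lcm = pq. S = 11/5q^3 - 6/5q^2 - 27/20q.
  leading term q^3: no divisor's leading term divides it; move 11/5q^3 to the remainder.
  leading term q^2: no divisor's leading term divides it; move -6/5q^2 to the remainder.
  leading term q: no divisor's leading term divides it; move -27/20q to the remainder.
  remainder 11/5q^3 - 6/5q^2 - 27/20q ≠ 0; add g_3 = 11/5q^3 - 6/5q^2 - 27/20q to the basis.

The other S-polynomials (S(f_1,g_3), S(f_2,g_3)) all reduce to 0 modulo the current basis, so we have a Gröbner basis.
Inter-reduce: drop elements whose leading term is divisible by another's, tail-reduce, and make monic.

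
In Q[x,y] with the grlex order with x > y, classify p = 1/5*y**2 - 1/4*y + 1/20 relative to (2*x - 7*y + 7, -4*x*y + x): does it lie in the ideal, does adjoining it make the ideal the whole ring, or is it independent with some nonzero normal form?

1/5*y**2 - 1/4*y + 1/20 lies in I (it reduces to 0).

First compute the reduced Gröbner basis of I by Buchberger's algorithm.
f_1 = 2*x - 7*y + 7, LT = x.
f_2 = -4*x*y + x, LT = x*y.

S(f_1,f_2): lcm = x*y. S = -7/2*y**2 + 1/4*x + 7/2*y.
  leading term y**2: no divisor's leading term divides it; move -7/2*y**2 to the remainder.
  leading term x: subtract (1/8)·f_1 from 1/4*x + 7/2*y → 35/8*y - 7/8
  leading term y: no divisor's leading term divides it; move 35/8*y to the remainder.
  leading term 1: no divisor's leading term divides it; move -7/8 to the remainder.
  remainder -7/2*y**2 + 35/8*y - 7/8 ≠ 0; add h_3 = -7/2*y**2 + 35/8*y - 7/8 to the basis.

The other S-polynomials (S(f_1,h_3), S(f_2,h_3)) all reduce to 0 modulo the current basis, so we have a Gröbner basis.
Inter-reduce: drop elements whose leading term is divisible by another's, tail-reduce, and make monic.
Reduced Gröbner basis: {y**2 - 5/4*y + 1/4, x - 7/2*y + 7/2}.
Label its elements g_1 = y**2 - 5/4*y + 1/4, g_2 = x - 7/2*y + 7/2.

Reduce p = 1/5*y**2 - 1/4*y + 1/20 modulo G:
  leading term y**2: subtract (1/5)·g_1 from 1/5*y**2 - 1/4*y + 1/20 → 0
  normal form = 0.
Since the normal form is 0, p ∈ I.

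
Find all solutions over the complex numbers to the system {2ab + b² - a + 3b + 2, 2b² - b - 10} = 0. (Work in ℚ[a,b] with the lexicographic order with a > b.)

Compute a lex Gröbner basis by Buchberger's algorithm.
f_1 = 2ab - a + b² + 3b + 2, LT = ab.
f_2 = 2b² - b - 10, LT = b².

S(f_1,f_2): lcm = ab². S = 5a + ½b³ + 3/2b² + b.
  leading term a: no divisor's leading term divides it; move 5a to the remainder.
  leading term b³: subtract (¼b)·f_2 from ½b³ + 3/2b² + b → 7/4b² + 7/2b
  leading term b²: subtract (⅞)·f_2 from 7/4b² + 7/2b → 35/8b + 35/4
  leading term b: no divisor's leading term divides it; move 35/8b to the remainder.
  leading term 1: no divisor's leading term divides it; move 35/4 to the remainder.
  remainder 5a + 35/8b + 35/4 ≠ 0; add h_3 = 5a + 35/8b + 35/4 to the basis.

The other S-polynomials (S(f_1,h_3), S(f_2,h_3)) all reduce to 0 modulo the current basis, so we have a Gröbner basis.
Inter-reduce: drop elements whose leading term is divisible by another's, tail-reduce, and make monic.
Reduced Gröbner basis: {a + ⅞b + 7/4, b² - ½b - 5}.

From the last basis element, b² - ½b - 5 = 0, so b takes values in {-2, 5/2}. Each choice, substituted upward through the basis, yields the corresponding point(s) of the solution set.
  b = -2: the earlier basis element becomes a = 0, giving a = 0 — point (0, -2).
  b = 5/2: the earlier basis element becomes a + 63/16 = 0, giving a = -63/16 — point (-63/16, 5/2).
Check: every point annihilates each of the original generators.

{(0, -2), (-63/16, 5/2)}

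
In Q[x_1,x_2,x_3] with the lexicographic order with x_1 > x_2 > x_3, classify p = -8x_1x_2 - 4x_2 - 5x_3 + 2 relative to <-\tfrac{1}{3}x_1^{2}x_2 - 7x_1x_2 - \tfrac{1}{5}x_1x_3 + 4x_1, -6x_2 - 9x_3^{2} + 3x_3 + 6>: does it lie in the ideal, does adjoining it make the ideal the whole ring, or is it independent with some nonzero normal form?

-8x_1x_2 - 4x_2 - 5x_3 + 2 is independent of I; its normal form modulo I is 12x_1x_3^{2} - 4x_1x_3 - 8x_1 + 6x_3^{2} - 7x_3 - 2.

First compute the reduced Gröbner basis of I by Buchberger's algorithm.
f_1 = -\tfrac{1}{3}x_1^{2}x_2 - 7x_1x_2 - \tfrac{1}{5}x_1x_3 + 4x_1, LT = x_1^{2}x_2.
f_2 = -6x_2 - 9x_3^{2} + 3x_3 + 6, LT = x_2.

S(f_1,f_2): lcm = x_1^{2}x_2. S = -\tfrac{3}{2}x_1^{2}x_3^{2} + \tfrac{1}{2}x_1^{2}x_3 + x_1^{2} + 21x_1x_2 + \tfrac{3}{5}x_1x_3 - 12x_1.
  reduce S modulo (f_1, f_2):
  remainder -\tfrac{3}{2}x_1^{2}x_3^{2} + \tfrac{1}{2}x_1^{2}x_3 + x_1^{2} - \tfrac{63}{2}x_1x_3^{2} + \tfrac{111}{10}x_1x_3 + 9x_1 ≠ 0; add h_3 = -\tfrac{3}{2}x_1^{2}x_3^{2} + \tfrac{1}{2}x_1^{2}x_3 + x_1^{2} - \tfrac{63}{2}x_1x_3^{2} + \tfrac{111}{10}x_1x_3 + 9x_1 to the basis.

The other S-polynomials (S(f_1,h_3), S(f_2,h_3)) all reduce to 0 modulo the current basis, so we have a Gröbner basis.
Inter-reduce: drop elements whose leading term is divisible by another's, tail-reduce, and make monic.
Reduced Gröbner basis: {x_1^{2}x_3^{2} - \tfrac{1}{3}x_1^{2}x_3 - \tfrac{2}{3}x_1^{2} + 21x_1x_3^{2} - \tfrac{37}{5}x_1x_3 - 6x_1, x_2 + \tfrac{3}{2}x_3^{2} - \tfrac{1}{2}x_3 - 1}.
Label its elements g_1 = x_1^{2}x_3^{2} - \tfrac{1}{3}x_1^{2}x_3 - \tfrac{2}{3}x_1^{2} + 21x_1x_3^{2} - \tfrac{37}{5}x_1x_3 - 6x_1, g_2 = x_2 + \tfrac{3}{2}x_3^{2} - \tfrac{1}{2}x_3 - 1.

Reduce p = -8x_1x_2 - 4x_2 - 5x_3 + 2 modulo G:
  leading term x_1x_2: subtract (-8x_1)·g_2 from -8x_1x_2 - 4x_2 - 5x_3 + 2 → 12x_1x_3^{2} - 4x_1x_3 - 8x_1 - 4x_2 - 5x_3 + 2
  leading term x_1x_3^{2}: no divisor's leading term divides it; move 12x_1x_3^{2} to the remainder.
  leading term x_1x_3: no divisor's leading term divides it; move -4x_1x_3 to the remainder.
  leading term x_1: no divisor's leading term divides it; move -8x_1 to the remainder.
  leading term x_2: subtract (-4)·g_2 from -4x_2 - 5x_3 + 2 → 6x_3^{2} - 7x_3 - 2
  leading term x_3^{2}: no divisor's leading term divides it; move 6x_3^{2} to the remainder.
  leading term x_3: no divisor's leading term divides it; move -7x_3 to the remainder.
  leading term 1: no divisor's leading term divides it; move -2 to the remainder.
  normal form = 12x_1x_3^{2} - 4x_1x_3 - 8x_1 + 6x_3^{2} - 7x_3 - 2.
The normal form is nonzero, so p ∉ I. Since p minus its normal form lies in I, I + (p) = I + (r) where r = 12x_1x_3^{2} - 4x_1x_3 - 8x_1 + 6x_3^{2} - 7x_3 - 2; decide whether this ideal is the whole ring.
Run Buchberger on G together with r (pairs among the g_i already reduce to 0 since G is a Gröbner basis):
g_1 = x_1^{2}x_3^{2} - \tfrac{1}{3}x_1^{2}x_3 - \tfrac{2}{3}x_1^{2} + 21x_1x_3^{2} - \tfrac{37}{5}x_1x_3 - 6x_1, LT = x_1^{2}x_3^{2}.
g_2 = x_2 + \tfrac{3}{2}x_3^{2} - \tfrac{1}{2}x_3 - 1, LT = x_2.
r = 12x_1x_3^{2} - 4x_1x_3 - 8x_1 + 6x_3^{2} - 7x_3 - 2, LT = x_1x_3^{2}.

S(g_1,r): lcm = x_1^{2}x_3^{2}. S = \tfrac{41}{2}x_1x_3^{2} - \tfrac{409}{60}x_1x_3 - \tfrac{35}{6}x_1.
  reduce S modulo (g_1, g_2, r):
  remainder \tfrac{1}{60}x_1x_3 + \tfrac{47}{6}x_1 - \tfrac{41}{4}x_3^{2} + \tfrac{287}{24}x_3 + \tfrac{41}{12} ≠ 0; add m_4 = \tfrac{1}{60}x_1x_3 + \tfrac{47}{6}x_1 - \tfrac{41}{4}x_3^{2} + \tfrac{287}{24}x_3 + \tfrac{41}{12} to the basis.

S(g_1,m_4): lcm = x_1^{2}x_3^{2}. S = -\tfrac{1411}{3}x_1^{2}x_3 - \tfrac{2}{3}x_1^{2} + 615x_1x_3^{3} - \tfrac{1393}{2}x_1x_3^{2} - \tfrac{1062}{5}x_1x_3 - 6x_1.
  reduce S modulo (g_1, g_2, r, m_4):
  remainder 221056x_1^{2} - 113404164x_1 - \tfrac{615}{2}x_3^{3} + 148409186x_3^{2} - \tfrac{4155444703}{24}x_3 - \tfrac{593635309}{12} ≠ 0; add m_5 = 221056x_1^{2} - 113404164x_1 - \tfrac{615}{2}x_3^{3} + 148409186x_3^{2} - \tfrac{4155444703}{24}x_3 - \tfrac{593635309}{12} to the basis.

S(r,m_4): lcm = x_1x_3^{2}. S = -\tfrac{1411}{3}x_1x_3 - \tfrac{2}{3}x_1 + 615x_3^{3} - 717x_3^{2} - \tfrac{2467}{12}x_3 - \tfrac{1}{6}.
  reduce S modulo (g_1, g_2, r, m_4, m_5):
  remainder 221056x_1 + 615x_3^{3} - 289972x_3^{2} + \tfrac{4047103}{12}x_3 + \tfrac{578509}{6} ≠ 0; add m_6 = 221056x_1 + 615x_3^{3} - 289972x_3^{2} + \tfrac{4047103}{12}x_3 + \tfrac{578509}{6} to the basis.

S(g_1,m_5): lcm = x_1^{2}x_3^{2}. S = -\tfrac{1}{3}x_1^{2}x_3 - \tfrac{2}{3}x_1^{2} + \tfrac{29511585}{55264}x_1x_3^{2} - \tfrac{37}{5}x_1x_3 - 6x_1 + \tfrac{615}{442112}x_3^{5} - \tfrac{74204593}{110528}x_3^{4} + \tfrac{4155444703}{5305344}x_3^{3} + \tfrac{593635309}{2652672}x_3^{2}.
  reduce S modulo (g_1, g_2, r, m_4, m_5, m_6):
  remainder \tfrac{615}{442112}x_3^{5} - \tfrac{74204593}{110528}x_3^{4} + \tfrac{5339816623}{5305344}x_3^{3} + \tfrac{409513189}{2652672}x_3^{2} - \tfrac{394308535}{1326336}x_3 - \tfrac{42230125}{663168} ≠ 0; add m_7 = \tfrac{615}{442112}x_3^{5} - \tfrac{74204593}{110528}x_3^{4} + \tfrac{5339816623}{5305344}x_3^{3} + \tfrac{409513189}{2652672}x_3^{2} - \tfrac{394308535}{1326336}x_3 - \tfrac{42230125}{663168} to the basis.

S(m_4,m_5): lcm = x_1^{2}x_3. S = 470x_1^{2} - 615x_1x_3^{2} + \tfrac{68002961}{55264}x_1x_3 + 205x_1 + \tfrac{615}{442112}x_3^{4} - \tfrac{74204593}{110528}x_3^{3} + \tfrac{4155444703}{5305344}x_3^{2} + \tfrac{593635309}{2652672}x_3.
  reduce S modulo (g_1, g_2, r, m_4, m_5, m_6, m_7):
  remainder \tfrac{615}{442112}x_3^{4} - \tfrac{461}{221056}x_3^{3} - \tfrac{1697}{5305344}x_3^{2} + \tfrac{817}{1326336}x_3 + \tfrac{175}{1326336} ≠ 0; add m_8 = \tfrac{615}{442112}x_3^{4} - \tfrac{461}{221056}x_3^{3} - \tfrac{1697}{5305344}x_3^{2} + \tfrac{817}{1326336}x_3 + \tfrac{175}{1326336} to the basis.

The other S-polynomials (S(g_1,g_2), S(g_2,r), S(g_2,m_4), S(g_2,m_5), S(r,m_5), S(g_1,m_6), S(g_2,m_6), S(r,m_6), S(m_4,m_6), S(m_5,m_6), S(g_1,m_7), S(g_2,m_7), S(r,m_7), S(m_4,m_7), S(m_5,m_7), S(m_6,m_7), S(g_1,m_8), S(g_2,m_8), S(r,m_8), S(m_4,m_8), S(m_5,m_8), S(m_6,m_8), S(m_7,m_8)) all reduce to 0 modulo the current basis, so we have a Gröbner basis.
Inter-reduce: drop elements whose leading term is divisible by another's, tail-reduce, and make monic.
Reduced Gröbner basis: {x_1 + \tfrac{615}{221056}x_3^{3} - \tfrac{72493}{55264}x_3^{2} + \tfrac{4047103}{2652672}x_3 + \tfrac{578509}{1326336}, x_2 + \tfrac{3}{2}x_3^{2} - \tfrac{1}{2}x_3 - 1, x_3^{4} - \tfrac{922}{615}x_3^{3} - \tfrac{1697}{7380}x_3^{2} + \tfrac{817}{1845}x_3 + \tfrac{35}{369}}.
The reduced Gröbner basis of I + (p) is {x_1 + \tfrac{615}{221056}x_3^{3} - \tfrac{72493}{55264}x_3^{2} + \tfrac{4047103}{2652672}x_3 + \tfrac{578509}{1326336}, x_2 + \tfrac{3}{2}x_3^{2} - \tfrac{1}{2}x_3 - 1, x_3^{4} - \tfrac{922}{615}x_3^{3} - \tfrac{1697}{7380}x_3^{2} + \tfrac{817}{1845}x_3 + \tfrac{35}{369}} ≠ {1}, a proper ideal, so the enlarged system stays consistent: p is independent of I, with normal form 12x_1x_3^{2} - 4x_1x_3 - 8x_1 + 6x_3^{2} - 7x_3 - 2.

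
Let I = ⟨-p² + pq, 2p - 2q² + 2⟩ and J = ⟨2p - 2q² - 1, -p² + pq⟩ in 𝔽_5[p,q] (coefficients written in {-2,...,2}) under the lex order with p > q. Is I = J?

Equality of ideals is decidable: compute both reduced Gröbner bases (unique for the ordering) and check whether they agree.
Buchberger on the first generating set:
f_1 = -p² + pq, LT = p².
f_2 = 2p - 2q² + 2, LT = p.

S(f_1,f_2): lcm = p². S = pq² - pq - p.
  leading term pq²: subtract (-2q²)·f_2 from pq² - pq - p → -pq - p + q⁴ - q²
  leading term pq: subtract (2q)·f_2 from -pq - p + q⁴ - q² → -p + q⁴ - q³ - q² + q
  leading term p: subtract (2)·f_2 from -p + q⁴ - q³ - q² + q → q⁴ - q³ - 2q² + q + 1
  leading term q⁴: no divisor's leading term divides it; move q⁴ to the remainder.
  leading term q³: no divisor's leading term divides it; move -q³ to the remainder.
  leading term q²: no divisor's leading term divides it; move -2q² to the remainder.
  leading term q: no divisor's leading term divides it; move q to the remainder.
  leading term 1: no divisor's leading term divides it; move 1 to the remainder.
  remainder q⁴ - q³ - 2q² + q + 1 ≠ 0; add g_3 = q⁴ - q³ - 2q² + q + 1 to the basis.

S(f_1,g_3): leading monomials are coprime, so the S-polynomial reduces to 0 (Buchberger's first criterion).
S(f_2,g_3): leading monomials are coprime, so the S-polynomial reduces to 0 (Buchberger's first criterion).
Every S-polynomial of the final basis reduces to 0, so we have a Gröbner basis.
Inter-reduce: drop elements whose leading term is divisible by another's, tail-reduce, and make monic.
Reduced Gröbner basis: {p - q² + 1, q⁴ - q³ - 2q² + q + 1}.

Buchberger on the second generating set:
h_1 = 2p - 2q² - 1, LT = p.
h_2 = -p² + pq, LT = p².

S(h_1,h_2): lcm = p². S = -pq² + pq + 2p.
  leading term pq²: subtract (2q²)·h_1 from -pq² + pq + 2p → pq + 2p - q⁴ + 2q²
  leading term pq: subtract (-2q)·h_1 from pq + 2p - q⁴ + 2q² → 2p - q⁴ + q³ + 2q² - 2q
  leading term p: subtract (1)·h_1 from 2p - q⁴ + q³ + 2q² - 2q → -q⁴ + q³ - q² - 2q + 1
  leading term q⁴: no divisor's leading term divides it; move -q⁴ to the remainder.
  leading term q³: no divisor's leading term divides it; move q³ to the remainder.
  leading term q²: no divisor's leading term divides it; move -q² to the remainder.
  leading term q: no divisor's leading term divides it; move -2q to the remainder.
  leading term 1: no divisor's leading term divides it; move 1 to the remainder.
  remainder -q⁴ + q³ - q² - 2q + 1 ≠ 0; add k_3 = -q⁴ + q³ - q² - 2q + 1 to the basis.

S(h_1,k_3): leading monomials are coprime, so the S-polynomial reduces to 0 (Buchberger's first criterion).
S(h_2,k_3): leading monomials are coprime, so the S-polynomial reduces to 0 (Buchberger's first criterion).
Every S-polynomial of the final basis reduces to 0, so we have a Gröbner basis.
Inter-reduce: drop elements whose leading term is divisible by another's, tail-reduce, and make monic.
Reduced Gröbner basis: {p - q² + 2, q⁴ - q³ + q² + 2q - 1}.

Since the reduced bases disagree, the two ideals are not the same.

No, the ideals differ.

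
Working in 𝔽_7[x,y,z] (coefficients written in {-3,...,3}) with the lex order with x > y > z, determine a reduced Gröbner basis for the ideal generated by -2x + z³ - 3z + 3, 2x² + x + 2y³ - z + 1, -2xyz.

f_1 = -2x + z³ - 3z + 3, LT = x.
f_2 = 2x² + x + 2y³ - z + 1, LT = x².
f_3 = -2xyz, LT = xyz.

S(f_1,f_2): lcm = x². S = 3xz³ - 2xz - 2x - y³ - 3z + 3.
  reduce S modulo (f_1, f_2, f_3):
  remainder -y³ - 2z⁶ - 2z⁴ + 3z² - 3z ≠ 0; add g_4 = -y³ - 2z⁶ - 2z⁴ + 3z² - 3z to the basis.

S(f_1,f_3): lcm = xyz. S = 3yz⁴ - 2yz² + 2yz.
  reduce S modulo (f_1, f_2, f_3, g_4):
  remainder 3yz⁴ - 2yz² + 2yz ≠ 0; add g_5 = 3yz⁴ - 2yz² + 2yz to the basis.

S(f_3,g_4): lcm = xy³z. S = -2xz⁷ - 2xz⁵ + 3xz³ - 3xz².
  reduce S modulo (f_1, f_2, f_3, g_4, g_5):
  remainder -z¹⁰ + 2z⁸ - 3z⁷ + z⁶ - z⁵ - z⁴ + 2z³ - z² ≠ 0; add g_6 = -z¹⁰ + 2z⁸ - 3z⁷ + z⁶ - z⁵ - z⁴ + 2z³ - z² to the basis.

The other S-polynomials (S(f_2,f_3), S(f_1,g_4), S(f_2,g_4), S(f_1,g_5), S(f_2,g_5), S(f_3,g_5), S(g_4,g_5), S(f_1,g_6), S(f_2,g_6), S(f_3,g_6), S(g_4,g_6), S(g_5,g_6)) all reduce to 0 modulo the current basis, so we have a Gröbner basis.
Inter-reduce: drop elements whose leading term is divisible by another's, tail-reduce, and make monic.

G = {x + 3z³ - 2z + 2, y³ + 2z⁶ + 2z⁴ - 3z² + 3z, yz⁴ - 3yz² + 3yz, z¹⁰ - 2z⁸ + 3z⁷ - z⁶ + z⁵ + z⁴ - 2z³ + z²}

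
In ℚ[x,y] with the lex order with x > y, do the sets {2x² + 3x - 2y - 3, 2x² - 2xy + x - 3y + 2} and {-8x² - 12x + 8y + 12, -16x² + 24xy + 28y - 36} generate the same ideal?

For a fixed monomial order, each ideal has a unique reduced Gröbner basis; comparing bases decides equality.
Buchberger on the first generating set:
f_1 = 2x² + 3x - 2y - 3, LT = x².
f_2 = 2x² - 2xy + x - 3y + 2, LT = x².

S(f_1,f_2): lcm = x². S = xy + x + ½y - 5/2.
  leading term xy: no divisor's leading term divides it; move xy to the remainder.
  leading term x: no divisor's leading term divides it; move x to the remainder.
  leading term y: no divisor's leading term divides it; move ½y to the remainder.
  leading term 1: no divisor's leading term divides it; move -5/2 to the remainder.
  remainder xy + x + ½y - 5/2 ≠ 0; add g_3 = xy + x + ½y - 5/2 to the basis.

S(f_1,g_3): lcm = x²y. S = -x² + xy + 5/2x - y² - 3/2y.
  leading term x²: subtract (-½)·f_1 from -x² + xy + 5/2x - y² - 3/2y → xy + 4x - y² - 5/2y - 3/2
  leading term xy: subtract (1)·g_3 from xy + 4x - y² - 5/2y - 3/2 → 3x - y² - 3y + 1
  leading term x: no divisor's leading term divides it; move 3x to the remainder.
  leading term y²: no divisor's leading term divides it; move -y² to the remainder.
  leading term y: no divisor's leading term divides it; move -3y to the remainder.
  leading term 1: no divisor's leading term divides it; move 1 to the remainder.
  remainder 3x - y² - 3y + 1 ≠ 0; add g_4 = 3x - y² - 3y + 1 to the basis.

S(g_3,g_4): lcm = xy. S = x + ⅓y³ + y² + ⅙y - 5/2.
  leading term x: subtract (⅓)·g_4 from x + ⅓y³ + y² + ⅙y - 5/2 → ⅓y³ + 4/3y² + 7/6y - 17/6
  leading term y³: no divisor's leading term divides it; move ⅓y³ to the remainder.
  leading term y²: no divisor's leading term divides it; move 4/3y² to the remainder.
  leading term y: no divisor's leading term divides it; move 7/6y to the remainder.
  leading term 1: no divisor's leading term divides it; move -17/6 to the remainder.
  remainder ⅓y³ + 4/3y² + 7/6y - 17/6 ≠ 0; add g_5 = ⅓y³ + 4/3y² + 7/6y - 17/6 to the basis.

The other S-polynomials (S(f_2,g_3), S(f_1,g_4), S(f_2,g_4), S(f_1,g_5), S(f_2,g_5), S(g_3,g_5), S(g_4,g_5)) all reduce to 0 modulo the current basis, so we have a Gröbner basis.
Inter-reduce: drop elements whose leading term is divisible by another's, tail-reduce, and make monic.
Reduced Gröbner basis: {x - ⅓y² - y + ⅓, y³ + 4y² + 7/2y - 17/2}.

Buchberger on the second generating set:
h_1 = -8x² - 12x + 8y + 12, LT = x².
h_2 = -16x² + 24xy + 28y - 36, LT = x².

S(h_1,h_2): lcm = x². S = 3/2xy + 3/2x + ¾y - 15/4.
  leading term xy: no divisor's leading term divides it; move 3/2xy to the remainder.
  leading term x: no divisor's leading term divides it; move 3/2x to the remainder.
  leading term y: no divisor's leading term divides it; move ¾y to the remainder.
  leading term 1: no divisor's leading term divides it; move -15/4 to the remainder.
  remainder 3/2xy + 3/2x + ¾y - 15/4 ≠ 0; add k_3 = 3/2xy + 3/2x + ¾y - 15/4 to the basis.

S(h_1,k_3): lcm = x²y. S = -x² + xy + 5/2x - y² - 3/2y.
  leading term x²: subtract (⅛)·h_1 from -x² + xy + 5/2x - y² - 3/2y → xy + 4x - y² - 5/2y - 3/2
  leading term xy: subtract (⅔)·k_3 from xy + 4x - y² - 5/2y - 3/2 → 3x - y² - 3y + 1
  leading term x: no divisor's leading term divides it; move 3x to the remainder.
  leading term y²: no divisor's leading term divides it; move -y² to the remainder.
  leading term y: no divisor's leading term divides it; move -3y to the remainder.
  leading term 1: no divisor's leading term divides it; move 1 to the remainder.
  remainder 3x - y² - 3y + 1 ≠ 0; add k_4 = 3x - y² - 3y + 1 to the basis.

S(k_3,k_4): lcm = xy. S = x + ⅓y³ + y² + ⅙y - 5/2.
  leading term x: subtract (⅓)·k_4 from x + ⅓y³ + y² + ⅙y - 5/2 → ⅓y³ + 4/3y² + 7/6y - 17/6
  leading term y³: no divisor's leading term divides it; move ⅓y³ to the remainder.
  leading term y²: no divisor's leading term divides it; move 4/3y² to the remainder.
  leading term y: no divisor's leading term divides it; move 7/6y to the remainder.
  leading term 1: no divisor's leading term divides it; move -17/6 to the remainder.
  remainder ⅓y³ + 4/3y² + 7/6y - 17/6 ≠ 0; add k_5 = ⅓y³ + 4/3y² + 7/6y - 17/6 to the basis.

The other S-polynomials (S(h_2,k_3), S(h_1,k_4), S(h_2,k_4), S(h_1,k_5), S(h_2,k_5), S(k_3,k_5), S(k_4,k_5)) all reduce to 0 modulo the current basis, so we have a Gröbner basis.
Inter-reduce: drop elements whose leading term is divisible by another's, tail-reduce, and make monic.
Reduced Gröbner basis: {x - ⅓y² - y + ⅓, y³ + 4y² + 7/2y - 17/2}.

Same reduced basis, so the two generating sets span the same ideal.
The choice of monomial ordering does not affect the verdict — as long as both bases are computed under the same ordering, their equality decides ideal equality.

Yes, the ideals are equal.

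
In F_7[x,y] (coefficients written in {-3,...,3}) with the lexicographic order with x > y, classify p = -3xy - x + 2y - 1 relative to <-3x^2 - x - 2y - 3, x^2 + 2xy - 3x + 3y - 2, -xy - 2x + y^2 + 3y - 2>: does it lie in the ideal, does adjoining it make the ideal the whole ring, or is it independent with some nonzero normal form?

Adjoining -3xy - x + 2y - 1 makes the ideal the whole ring: the system is inconsistent.

First compute the reduced Gröbner basis of I by Buchberger's algorithm.
f_1 = -3x^2 - x - 2y - 3, LT = x^2.
f_2 = x^2 + 2xy - 3x + 3y - 2, LT = x^2.
f_3 = -xy - 2x + y^2 + 3y - 2, LT = xy.

S(f_1,f_2): lcm = x^2. S = -2xy + x + 3.
  reduce S modulo (f_1, f_2, f_3):
  remainder -2x - 2y^2 + y ≠ 0; add h_4 = -2x - 2y^2 + y to the basis.

S(f_1,f_3): lcm = x^2y. S = -2x^2 + xy^2 + xy - 2x + 3y^2 + y.
  reduce S modulo (f_1, f_2, f_3, h_4):
  remainder y^3 + 2y^2 - 3 ≠ 0; add h_5 = y^3 + 2y^2 - 3 to the basis.

S(f_2,f_3): lcm = x^2y. S = -2x^2 + 3xy^2 - 2x + 3y^2 - 2y.
  reduce S modulo (f_1, f_2, f_3, h_4, h_5):
  remainder y^2 - 3y + 2 ≠ 0; add h_6 = y^2 - 3y + 2 to the basis.

S(f_1,h_4): lcm = x^2. S = -xy^2 - 3xy - 2x + 3y + 1.
  reduce S modulo (f_1, f_2, f_3, h_4, h_5, h_6):
  remainder 3y - 3 ≠ 0; add h_7 = 3y - 3 to the basis.

The other S-polynomials (S(f_2,h_4), S(f_3,h_4), S(f_1,h_5), S(f_2,h_5), S(f_3,h_5), S(h_4,h_5), S(f_1,h_6), S(f_2,h_6), S(f_3,h_6), S(h_4,h_6), S(h_5,h_6), S(f_1,h_7), S(f_2,h_7), S(f_3,h_7), S(h_4,h_7), S(h_5,h_7), S(h_6,h_7)) all reduce to 0 modulo the current basis, so we have a Gröbner basis.
Inter-reduce: drop elements whose leading term is divisible by another's, tail-reduce, and make monic.
Reduced Gröbner basis: {x - 3, y - 1}.
Label its elements g_1 = x - 3, g_2 = y - 1.

Reduce p = -3xy - x + 2y - 1 modulo G:
  leading term xy: subtract (-3y)·g_1 from -3xy - x + 2y - 1 → -x - 1
  leading term x: subtract (-1)·g_1 from -x - 1 → 3
  leading term 1: no divisor's leading term divides it; move 3 to the remainder.
  normal form = 3.
The normal form is nonzero, so p ∉ I. Since p minus its normal form lies in I, I + (p) = I + (r) where r = 3; decide whether this ideal is the whole ring.
Here r = 3 is a nonzero constant, hence a unit: 1 ∈ I + (p), the Gröbner basis of I + (p) is {1}, and the enlarged system has no common solution — adjoining p is inconsistent.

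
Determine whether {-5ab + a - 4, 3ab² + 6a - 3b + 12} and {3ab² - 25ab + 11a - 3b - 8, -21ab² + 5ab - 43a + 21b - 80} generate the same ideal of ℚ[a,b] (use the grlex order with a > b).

Yes, the ideals are equal.

For a fixed monomial order, each ideal has a unique reduced Gröbner basis; comparing bases decides equality.
Buchberger on the first generating set:
f_1 = -5ab + a - 4, LT = ab.
f_2 = 3ab² + 6a - 3b + 12, LT = ab².

S(f_1,f_2): lcm = ab². S = -⅕ab - 2a + 9/5b - 4.
  reduce S modulo (f_1, f_2):
  remainder -51/25a + 9/5b - 96/25 ≠ 0; add g_3 = -51/25a + 9/5b - 96/25 to the basis.

S(f_1,g_3): lcm = ab. S = 15/17b² - ⅕a - 32/17b + ⅘.
  reduce S modulo (f_1, f_2, g_3):
  remainder 15/17b² - 35/17b + 20/17 ≠ 0; add g_4 = 15/17b² - 35/17b + 20/17 to the basis.

The other S-polynomials (S(f_2,g_3), S(f_1,g_4), S(f_2,g_4), S(g_3,g_4)) all reduce to 0 modulo the current basis, so we have a Gröbner basis.
Inter-reduce: drop elements whose leading term is divisible by another's, tail-reduce, and make monic.
Reduced Gröbner basis: {b² - 7/3b + 4/3, a - 15/17b + 32/17}.

Buchberger on the second generating set:
h_1 = 3ab² - 25ab + 11a - 3b - 8, LT = ab².
h_2 = -21ab² + 5ab - 43a + 21b - 80, LT = ab².

S(h_1,h_2): lcm = ab². S = -170/21ab + 34/21a - 136/21.
  reduce S modulo (h_1, h_2):
  remainder -170/21ab + 34/21a - 136/21 ≠ 0; add k_3 = -170/21ab + 34/21a - 136/21 to the basis.

S(h_1,k_3): lcm = ab². S = -122/15ab + 11/3a - 9/5b - 8/3.
  reduce S modulo (h_1, h_2, k_3):
  remainder 51/25a - 9/5b + 96/25 ≠ 0; add k_4 = 51/25a - 9/5b + 96/25 to the basis.

S(h_1,k_4): lcm = ab². S = 15/17b³ - 25/3ab - 32/17b² + 11/3a - b - 8/3.
  reduce S modulo (h_1, h_2, k_3, k_4):
  remainder 15/17b³ - 32/17b² + 13/17b + 4/17 ≠ 0; add k_5 = 15/17b³ - 32/17b² + 13/17b + 4/17 to the basis.

S(k_3,k_4): lcm = ab. S = 15/17b² - ⅕a - 32/17b + ⅘.
  reduce S modulo (h_1, h_2, k_3, k_4, k_5):
  remainder 15/17b² - 35/17b + 20/17 ≠ 0; add k_6 = 15/17b² - 35/17b + 20/17 to the basis.

The other S-polynomials (S(h_2,k_3), S(h_2,k_4), S(h_1,k_5), S(h_2,k_5), S(k_3,k_5), S(k_4,k_5), S(h_1,k_6), S(h_2,k_6), S(k_3,k_6), S(k_4,k_6), S(k_5,k_6)) all reduce to 0 modulo the current basis, so we have a Gröbner basis.
Inter-reduce: drop elements whose leading term is divisible by another's, tail-reduce, and make monic.
Reduced Gröbner basis: {b² - 7/3b + 4/3, a - 15/17b + 32/17}.

Same reduced basis, so the two generating sets span the same ideal.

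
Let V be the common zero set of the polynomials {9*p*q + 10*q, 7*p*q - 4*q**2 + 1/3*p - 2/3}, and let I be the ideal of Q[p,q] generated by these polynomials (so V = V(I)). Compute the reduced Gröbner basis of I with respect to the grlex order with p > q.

f_1 = 9*p*q + 10*q, LT = p*q.
f_2 = 7*p*q - 4*q**2 + 1/3*p - 2/3, LT = p*q.

S(f_1,f_2): lcm = p*q. S = 4/7*q**2 - 1/21*p + 10/9*q + 2/21.
  reduce S modulo (f_1, f_2):
  remainder 4/7*q**2 - 1/21*p + 10/9*q + 2/21 ≠ 0; add g_3 = 4/7*q**2 - 1/21*p + 10/9*q + 2/21 to the basis.

S(f_1,g_3): lcm = p*q**2. S = 1/12*p**2 - 35/18*p*q + 10/9*q**2 - 1/6*p.
  reduce S modulo (f_1, f_2, g_3):
  remainder 1/12*p**2 - 2/27*p - 5/27 ≠ 0; add g_4 = 1/12*p**2 - 2/27*p - 5/27 to the basis.

The other S-polynomials (S(f_2,g_3), S(f_1,g_4), S(f_2,g_4), S(g_3,g_4)) all reduce to 0 modulo the current basis, so we have a Gröbner basis.
Inter-reduce: drop elements whose leading term is divisible by another's, tail-reduce, and make monic.

G = {p**2 - 8/9*p - 20/9, p*q + 10/9*q, q**2 - 1/12*p + 35/18*q + 1/6}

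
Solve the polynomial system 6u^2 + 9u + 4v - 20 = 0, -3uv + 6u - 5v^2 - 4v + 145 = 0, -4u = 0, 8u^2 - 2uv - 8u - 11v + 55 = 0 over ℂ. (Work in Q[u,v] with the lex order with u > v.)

Compute a lex Gröbner basis by Buchberger's algorithm.
f_1 = 6u^2 + 9u + 4v - 20, LT = u^2.
f_2 = -3uv + 6u - 5v^2 - 4v + 145, LT = uv.
f_3 = -4u, LT = u.
f_4 = 8u^2 - 2uv - 8u - 11v + 55, LT = u^2.

S(f_1,f_2): lcm = u^2v. S = 2u^2 - 5/3uv^2 + 1/6uv + 145/3u + 2/3v^2 - 10/3v.
  leading term u^2: subtract (1/3)·f_1 from 2u^2 - 5/3uv^2 + 1/6uv + 145/3u + 2/3v^2 - 10/3v → -5/3uv^2 + 1/6uv + 136/3u + 2/3v^2 - 14/3v + 20/3
  leading term uv^2: subtract (5/9v)·f_2 from -5/3uv^2 + 1/6uv + 136/3u + 2/3v^2 - 14/3v + 20/3 → -19/6uv + 136/3u + 25/9v^3 + 26/9v^2 - 767/9v + 20/3
  leading term uv: subtract (19/18)·f_2 from -19/6uv + 136/3u + 25/9v^3 + 26/9v^2 - 767/9v + 20/3 → 39u + 25/9v^3 + 49/6v^2 - 81v - 2635/18
  leading term u: subtract (-39/4)·f_3 from 39u + 25/9v^3 + 49/6v^2 - 81v - 2635/18 → 25/9v^3 + 49/6v^2 - 81v - 2635/18
  leading term v^3: no divisor's leading term divides it; move 25/9v^3 to the remainder.
  leading term v^2: no divisor's leading term divides it; move 49/6v^2 to the remainder.
  leading term v: no divisor's leading term divides it; move -81v to the remainder.
  leading term 1: no divisor's leading term divides it; move -2635/18 to the remainder.
  remainder 25/9v^3 + 49/6v^2 - 81v - 2635/18 ≠ 0; add h_5 = 25/9v^3 + 49/6v^2 - 81v - 2635/18 to the basis.

S(f_1,f_3): lcm = u^2. S = 3/2u + 2/3v - 10/3.
  leading term u: subtract (-3/8)·f_3 from 3/2u + 2/3v - 10/3 → 2/3v - 10/3
  leading term v: no divisor's leading term divides it; move 2/3v to the remainder.
  leading term 1: no divisor's leading term divides it; move -10/3 to the remainder.
  remainder 2/3v - 10/3 ≠ 0; add h_6 = 2/3v - 10/3 to the basis.

The other S-polynomials (S(f_1,f_4), S(f_2,f_3), S(f_2,f_4), S(f_3,f_4), S(f_1,h_5), S(f_2,h_5), S(f_3,h_5), S(f_4,h_5), S(f_1,h_6), S(f_2,h_6), S(f_3,h_6), S(f_4,h_6), S(h_5,h_6)) all reduce to 0 modulo the current basis, so we have a Gröbner basis.
Inter-reduce: drop elements whose leading term is divisible by another's, tail-reduce, and make monic.
Reduced Gröbner basis: {u, v - 5}.

Since the basis is lex-ordered, v - 5 is univariate in v. Its roots are {5}. Back-substituting each root into the other basis elements fixes the other coordinates.
  v = 5: the earlier basis element becomes u = 0, giving u = 0 — point (0, 5).

{(0, 5)}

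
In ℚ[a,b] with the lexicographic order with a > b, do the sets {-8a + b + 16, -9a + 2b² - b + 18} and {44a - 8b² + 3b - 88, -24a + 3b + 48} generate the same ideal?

Yes, the ideals are equal.

Two ideals are equal iff their reduced Gröbner bases coincide (the reduced basis is unique for a fixed ordering).
Buchberger on the first generating set:
f_1 = -8a + b + 16, LT = a.
f_2 = -9a + 2b² - b + 18, LT = a.

S(f_1,f_2): lcm = a. S = 2/9b² - 17/72b.
  leading term b²: no divisor's leading term divides it; move 2/9b² to the remainder.
  leading term b: no divisor's leading term divides it; move -17/72b to the remainder.
  remainder 2/9b² - 17/72b ≠ 0; add g_3 = 2/9b² - 17/72b to the basis.

The other S-polynomials (S(f_1,g_3), S(f_2,g_3)) all reduce to 0 modulo the current basis, so we have a Gröbner basis.
Inter-reduce: drop elements whose leading term is divisible by another's, tail-reduce, and make monic.
Reduced Gröbner basis: {a - ⅛b - 2, b² - 17/16b}.

Buchberger on the second generating set:
h_1 = 44a - 8b² + 3b - 88, LT = a.
h_2 = -24a + 3b + 48, LT = a.

S(h_1,h_2): lcm = a. S = -2/11b² + 17/88b.
  leading term b²: no divisor's leading term divides it; move -2/11b² to the remainder.
  leading term b: no divisor's leading term divides it; move 17/88b to the remainder.
  remainder -2/11b² + 17/88b ≠ 0; add k_3 = -2/11b² + 17/88b to the basis.

The other S-polynomials (S(h_1,k_3), S(h_2,k_3)) all reduce to 0 modulo the current basis, so we have a Gröbner basis.
Inter-reduce: drop elements whose leading term is divisible by another's, tail-reduce, and make monic.
Reduced Gröbner basis: {a - ⅛b - 2, b² - 17/16b}.

These coincide, so the ideals are equal.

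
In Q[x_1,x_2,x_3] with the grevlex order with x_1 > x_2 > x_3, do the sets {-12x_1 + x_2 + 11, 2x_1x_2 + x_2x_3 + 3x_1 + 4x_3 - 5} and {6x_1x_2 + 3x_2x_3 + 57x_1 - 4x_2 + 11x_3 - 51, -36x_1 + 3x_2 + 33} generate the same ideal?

Equality of ideals is decidable: compute both reduced Gröbner bases (unique for the ordering) and check whether they agree.
Buchberger on the first generating set:
f_1 = -12x_1 + x_2 + 11, LT = x_1.
f_2 = 2x_1x_2 + x_2x_3 + 3x_1 + 4x_3 - 5, LT = x_1x_2.

S(f_1,f_2): lcm = x_1x_2. S = -1/12x_2^2 - 1/2x_2x_3 - 3/2x_1 - 11/12x_2 - 2x_3 + 5/2.
  leading term x_2^2: no divisor's leading term divides it; move -1/12x_2^2 to the remainder.
  leading term x_2x_3: no divisor's leading term divides it; move -1/2x_2x_3 to the remainder.
  leading term x_1: subtract (1/8)·f_1 from -3/2x_1 - 11/12x_2 - 2x_3 + 5/2 → -25/24x_2 - 2x_3 + 9/8
  leading term x_2: no divisor's leading term divides it; move -25/24x_2 to the remainder.
  leading term x_3: no divisor's leading term divides it; move -2x_3 to the remainder.
  leading term 1: no divisor's leading term divides it; move 9/8 to the remainder.
  remainder -1/12x_2^2 - 1/2x_2x_3 - 25/24x_2 - 2x_3 + 9/8 ≠ 0; add g_3 = -1/12x_2^2 - 1/2x_2x_3 - 25/24x_2 - 2x_3 + 9/8 to the basis.

The other S-polynomials (S(f_1,g_3), S(f_2,g_3)) all reduce to 0 modulo the current basis, so we have a Gröbner basis.
Inter-reduce: drop elements whose leading term is divisible by another's, tail-reduce, and make monic.
Reduced Gröbner basis: {x_2^2 + 6x_2x_3 + 25/2x_2 + 24x_3 - 27/2, x_1 - 1/12x_2 - 11/12}.

Buchberger on the second generating set:
h_1 = 6x_1x_2 + 3x_2x_3 + 57x_1 - 4x_2 + 11x_3 - 51, LT = x_1x_2.
h_2 = -36x_1 + 3x_2 + 33, LT = x_1.

S(h_1,h_2): lcm = x_1x_2. S = 1/12x_2^2 + 1/2x_2x_3 + 19/2x_1 + 1/4x_2 + 11/6x_3 - 17/2.
  leading term x_2^2: no divisor's leading term divides it; move 1/12x_2^2 to the remainder.
  leading term x_2x_3: no divisor's leading term divides it; move 1/2x_2x_3 to the remainder.
  leading term x_1: subtract (-19/72)·h_2 from 19/2x_1 + 1/4x_2 + 11/6x_3 - 17/2 → 25/24x_2 + 11/6x_3 + 5/24
  leading term x_2: no divisor's leading term divides it; move 25/24x_2 to the remainder.
  leading term x_3: no divisor's leading term divides it; move 11/6x_3 to the remainder.
  leading term 1: no divisor's leading term divides it; move 5/24 to the remainder.
  remainder 1/12x_2^2 + 1/2x_2x_3 + 25/24x_2 + 11/6x_3 + 5/24 ≠ 0; add k_3 = 1/12x_2^2 + 1/2x_2x_3 + 25/24x_2 + 11/6x_3 + 5/24 to the basis.

The other S-polynomials (S(h_1,k_3), S(h_2,k_3)) all reduce to 0 modulo the current basis, so we have a Gröbner basis.
Inter-reduce: drop elements whose leading term is divisible by another's, tail-reduce, and make monic.
Reduced Gröbner basis: {x_2^2 + 6x_2x_3 + 25/2x_2 + 22x_3 + 5/2, x_1 - 1/12x_2 - 11/12}.

The bases are distinct; the ideals are different.
The same test decides containment: I ⊆ J iff every generator of I reduces to 0 modulo a Gröbner basis of J.

No, the ideals differ.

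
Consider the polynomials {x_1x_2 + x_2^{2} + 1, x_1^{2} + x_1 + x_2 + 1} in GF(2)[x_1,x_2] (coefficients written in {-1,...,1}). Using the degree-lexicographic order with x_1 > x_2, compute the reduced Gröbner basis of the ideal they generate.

f_1 = x_1x_2 + x_2^{2} + 1, LT = x_1x_2.
f_2 = x_1^{2} + x_1 + x_2 + 1, LT = x_1^{2}.

S(f_1,f_2): lcm = x_1^{2}x_2. S = x_1x_2^{2} + x_1x_2 + x_2^{2} + x_1 + x_2.
  leading term x_1x_2^{2}: subtract (x_2)·f_1 from x_1x_2^{2} + x_1x_2 + x_2^{2} + x_1 + x_2 → x_2^{3} + x_1x_2 + x_2^{2} + x_1
  leading term x_2^{3}: no divisor's leading term divides it; move x_2^{3} to the remainder.
  leading term x_1x_2: subtract (1)·f_1 from x_1x_2 + x_2^{2} + x_1 → x_1 + 1
  leading term x_1: no divisor's leading term divides it; move x_1 to the remainder.
  leading term 1: no divisor's leading term divides it; move 1 to the remainder.
  remainder x_2^{3} + x_1 + 1 ≠ 0; add g_3 = x_2^{3} + x_1 + 1 to the basis.

S(f_1,g_3): lcm = x_1x_2^{3}. S = x_2^{4} + x_1^{2} + x_2^{2} + x_1.
  leading term x_2^{4}: subtract (x_2)·g_3 from x_2^{4} + x_1^{2} + x_2^{2} + x_1 → x_1^{2} + x_1x_2 + x_2^{2} + x_1 + x_2
  leading term x_1^{2}: subtract (1)·f_2 from x_1^{2} + x_1x_2 + x_2^{2} + x_1 + x_2 → x_1x_2 + x_2^{2} + 1
  leading term x_1x_2: subtract (1)·f_1 from x_1x_2 + x_2^{2} + 1 → 0
  remainder 0.

S(f_2,g_3): leading monomials are coprime, so the S-polynomial reduces to 0 (Buchberger's first criterion).
Every S-polynomial of the final basis reduces to 0, so we have a Gröbner basis.

G = {x_2^{3} + x_1 + 1, x_1^{2} + x_1 + x_2 + 1, x_1x_2 + x_2^{2} + 1}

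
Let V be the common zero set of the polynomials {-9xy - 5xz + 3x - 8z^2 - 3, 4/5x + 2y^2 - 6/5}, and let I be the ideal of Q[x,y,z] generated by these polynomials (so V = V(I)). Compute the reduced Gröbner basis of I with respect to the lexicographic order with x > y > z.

G = {x + 5/2y^2 - 3/2, y^3 + 5/9y^2z - 1/3y^2 - 3/5y - 16/45z^2 - 1/3z + 1/15}

This is the nonlinear analogue of row-reducing a linear system.

f_1 = -9xy - 5xz + 3x - 8z^2 - 3, LT = xy.
f_2 = 4/5x + 2y^2 - 6/5, LT = x.

S(f_1,f_2): lcm = xy. S = 5/9xz - 1/3x - 5/2y^3 + 3/2y + 8/9z^2 + 1/3.
  reduce S modulo (f_1, f_2):
  remainder -5/2y^3 - 25/18y^2z + 5/6y^2 + 3/2y + 8/9z^2 + 5/6z - 1/6 ≠ 0; add g_3 = -5/2y^3 - 25/18y^2z + 5/6y^2 + 3/2y + 8/9z^2 + 5/6z - 1/6 to the basis.

The other S-polynomials (S(f_1,g_3), S(f_2,g_3)) all reduce to 0 modulo the current basis, so we have a Gröbner basis.
Inter-reduce: drop elements whose leading term is divisible by another's, tail-reduce, and make monic.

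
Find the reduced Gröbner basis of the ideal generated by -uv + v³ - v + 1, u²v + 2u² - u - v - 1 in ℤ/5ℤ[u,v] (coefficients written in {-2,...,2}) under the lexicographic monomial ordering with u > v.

f_1 = -uv + v³ - v + 1, LT = uv.
f_2 = u²v + 2u² - u - v - 1, LT = u²v.

S(f_1,f_2): lcm = u²v. S = -2u² - uv³ + uv + v + 1.
  leading term u²: no divisor's leading term divides it; move -2u² to the remainder.
  leading term uv³: subtract (v²)·f_1 from -uv³ + uv + v + 1 → uv - v⁵ + v³ - v² + v + 1
  leading term uv: subtract (-1)·f_1 from uv - v⁵ + v³ - v² + v + 1 → -v⁵ + 2v³ - v² + 2
  leading term v⁵: no divisor's leading term divides it; move -v⁵ to the remainder.
  leading term v³: no divisor's leading term divides it; move 2v³ to the remainder.
  leading term v²: no divisor's leading term divides it; move -v² to the remainder.
  leading term 1: no divisor's leading term divides it; move 2 to the remainder.
  remainder -2u² - v⁵ + 2v³ - v² + 2 ≠ 0; add g_3 = -2u² - v⁵ + 2v³ - v² + 2 to the basis.

S(f_1,g_3): lcm = u²v. S = -uv³ + uv - u + 2v⁶ + v⁴ + 2v³ + v.
  leading term uv³: subtract (v²)·f_1 from -uv³ + uv - u + 2v⁶ + v⁴ + 2v³ + v → uv - u + 2v⁶ - v⁵ + v⁴ - 2v³ - v² + v
  leading term uv: subtract (-1)·f_1 from uv - u + 2v⁶ - v⁵ + v⁴ - 2v³ - v² + v → -u + 2v⁶ - v⁵ + v⁴ - v³ - v² + 1
  leading term u: no divisor's leading term divides it; move -u to the remainder.
  leading term v⁶: no divisor's leading term divides it; move 2v⁶ to the remainder.
  leading term v⁵: no divisor's leading term divides it; move -v⁵ to the remainder.
  leading term v⁴: no divisor's leading term divides it; move v⁴ to the remainder.
  leading term v³: no divisor's leading term divides it; move -v³ to the remainder.
  leading term v²: no divisor's leading term divides it; move -v² to the remainder.
  leading term 1: no divisor's leading term divides it; move 1 to the remainder.
  remainder -u + 2v⁶ - v⁵ + v⁴ - v³ - v² + 1 ≠ 0; add g_4 = -u + 2v⁶ - v⁵ + v⁴ - v³ - v² + 1 to the basis.

S(f_1,g_4): lcm = uv. S = 2v⁷ - v⁶ + v⁵ - v⁴ - 2v³ + 2v - 1.
  leading term v⁷: no divisor's leading term divides it; move 2v⁷ to the remainder.
  leading term v⁶: no divisor's leading term divides it; move -v⁶ to the remainder.
  leading term v⁵: no divisor's leading term divides it; move v⁵ to the remainder.
  leading term v⁴: no divisor's leading term divides it; move -v⁴ to the remainder.
  leading term v³: no divisor's leading term divides it; move -2v³ to the remainder.
  leading term v: no divisor's leading term divides it; move 2v to the remainder.
  leading term 1: no divisor's leading term divides it; move -1 to the remainder.
  remainder 2v⁷ - v⁶ + v⁵ - v⁴ - 2v³ + 2v - 1 ≠ 0; add g_5 = 2v⁷ - v⁶ + v⁵ - v⁴ - 2v³ + 2v - 1 to the basis.

The other S-polynomials (S(f_2,g_3), S(f_2,g_4), S(g_3,g_4), S(f_1,g_5), S(f_2,g_5), S(g_3,g_5), S(g_4,g_5)) all reduce to 0 modulo the current basis, so we have a Gröbner basis.
Inter-reduce: drop elements whose leading term is divisible by another's, tail-reduce, and make monic.

G = {u - 2v⁶ + v⁵ - v⁴ + v³ + v² - 1, v⁷ + 2v⁶ - 2v⁵ + 2v⁴ - v³ + v + 2}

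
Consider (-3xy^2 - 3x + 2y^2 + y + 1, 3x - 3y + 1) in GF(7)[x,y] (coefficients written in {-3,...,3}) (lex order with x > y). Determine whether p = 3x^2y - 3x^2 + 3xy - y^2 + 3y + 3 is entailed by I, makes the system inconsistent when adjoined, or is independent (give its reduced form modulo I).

First compute the reduced Gröbner basis of I by Buchberger's algorithm.
f_1 = -3xy^2 - 3x + 2y^2 + y + 1, LT = xy^2.
f_2 = 3x - 3y + 1, LT = x.

S(f_1,f_2): lcm = xy^2. S = x + y^3 - y^2 + 2y + 2.
  leading term x: subtract (-2)·f_2 from x + y^3 - y^2 + 2y + 2 → y^3 - y^2 + 3y - 3
  leading term y^3: no divisor's leading term divides it; move y^3 to the remainder.
  leading term y^2: no divisor's leading term divides it; move -y^2 to the remainder.
  leading term y: no divisor's leading term divides it; move 3y to the remainder.
  leading term 1: no divisor's leading term divides it; move -3 to the remainder.
  remainder y^3 - y^2 + 3y - 3 ≠ 0; add h_3 = y^3 - y^2 + 3y - 3 to the basis.

The other S-polynomials (S(f_1,h_3), S(f_2,h_3)) all reduce to 0 modulo the current basis, so we have a Gröbner basis.
Inter-reduce: drop elements whose leading term is divisible by another's, tail-reduce, and make monic.
Reduced Gröbner basis: {x - y - 2, y^3 - y^2 + 3y - 3}.
Label its elements g_1 = x - y - 2, g_2 = y^3 - y^2 + 3y - 3.

Reduce p = 3x^2y - 3x^2 + 3xy - y^2 + 3y + 3 modulo G:
  leading term x^2y: subtract (3xy)·g_1 from 3x^2y - 3x^2 + 3xy - y^2 + 3y + 3 → -3x^2 + 3xy^2 + 2xy - y^2 + 3y + 3
  leading term x^2: subtract (-3x)·g_1 from -3x^2 + 3xy^2 + 2xy - y^2 + 3y + 3 → 3xy^2 - xy + x - y^2 + 3y + 3
  leading term xy^2: subtract (3y^2)·g_1 from 3xy^2 - xy + x - y^2 + 3y + 3 → -xy + x + 3y^3 - 2y^2 + 3y + 3
  leading term xy: subtract (-y)·g_1 from -xy + x + 3y^3 - 2y^2 + 3y + 3 → x + 3y^3 - 3y^2 + y + 3
  leading term x: subtract (1)·g_1 from x + 3y^3 - 3y^2 + y + 3 → 3y^3 - 3y^2 + 2y - 2
  leading term y^3: subtract (3)·g_2 from 3y^3 - 3y^2 + 2y - 2 → 0
  normal form = 0.
Since the normal form is 0, p ∈ I.

3x^2y - 3x^2 + 3xy - y^2 + 3y + 3 lies in I (it reduces to 0).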